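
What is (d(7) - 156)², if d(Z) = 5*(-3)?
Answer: 29241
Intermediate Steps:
d(Z) = -15
(d(7) - 156)² = (-15 - 156)² = (-171)² = 29241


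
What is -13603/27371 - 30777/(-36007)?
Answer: 352594046/985547597 ≈ 0.35776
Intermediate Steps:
-13603/27371 - 30777/(-36007) = -13603*1/27371 - 30777*(-1/36007) = -13603/27371 + 30777/36007 = 352594046/985547597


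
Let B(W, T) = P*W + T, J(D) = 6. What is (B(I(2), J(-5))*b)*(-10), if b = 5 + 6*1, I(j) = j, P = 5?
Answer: -1760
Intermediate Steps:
B(W, T) = T + 5*W (B(W, T) = 5*W + T = T + 5*W)
b = 11 (b = 5 + 6 = 11)
(B(I(2), J(-5))*b)*(-10) = ((6 + 5*2)*11)*(-10) = ((6 + 10)*11)*(-10) = (16*11)*(-10) = 176*(-10) = -1760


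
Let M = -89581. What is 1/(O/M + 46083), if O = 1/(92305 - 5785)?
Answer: 7750548120/357168509013959 ≈ 2.1700e-5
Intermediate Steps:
O = 1/86520 ≈ 1.1558e-5
1/(O/M + 46083) = 1/((1/86520)/(-89581) + 46083) = 1/((1/86520)*(-1/89581) + 46083) = 1/(-1/7750548120 + 46083) = 1/(357168509013959/7750548120) = 7750548120/357168509013959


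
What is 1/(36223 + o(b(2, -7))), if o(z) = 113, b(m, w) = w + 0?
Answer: 1/36336 ≈ 2.7521e-5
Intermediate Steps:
b(m, w) = w
1/(36223 + o(b(2, -7))) = 1/(36223 + 113) = 1/36336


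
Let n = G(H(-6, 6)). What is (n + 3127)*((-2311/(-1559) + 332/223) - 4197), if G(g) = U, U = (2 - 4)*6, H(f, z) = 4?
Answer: -4541930065120/347657 ≈ -1.3064e+7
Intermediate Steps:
U = -12 (U = -2*6 = -12)
G(g) = -12
n = -12
(n + 3127)*((-2311/(-1559) + 332/223) - 4197) = (-12 + 3127)*((-2311/(-1559) + 332/223) - 4197) = 3115*((-2311*(-1/1559) + 332*(1/223)) - 4197) = 3115*((2311/1559 + 332/223) - 4197) = 3115*(1032941/347657 - 4197) = 3115*(-1458083488/347657) = -4541930065120/347657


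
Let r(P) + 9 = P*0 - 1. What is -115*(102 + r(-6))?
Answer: -10580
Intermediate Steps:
r(P) = -10 (r(P) = -9 + (P*0 - 1) = -9 + (0 - 1) = -9 - 1 = -10)
-115*(102 + r(-6)) = -115*(102 - 10) = -115*92 = -10580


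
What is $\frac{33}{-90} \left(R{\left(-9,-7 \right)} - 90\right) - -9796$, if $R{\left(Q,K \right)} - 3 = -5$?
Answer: $\frac{147446}{15} \approx 9829.7$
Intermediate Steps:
$R{\left(Q,K \right)} = -2$ ($R{\left(Q,K \right)} = 3 - 5 = -2$)
$\frac{33}{-90} \left(R{\left(-9,-7 \right)} - 90\right) - -9796 = \frac{33}{-90} \left(-2 - 90\right) - -9796 = 33 \left(- \frac{1}{90}\right) \left(-92\right) + 9796 = \left(- \frac{11}{30}\right) \left(-92\right) + 9796 = \frac{506}{15} + 9796 = \frac{147446}{15}$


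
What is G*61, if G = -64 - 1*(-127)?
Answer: 3843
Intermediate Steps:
G = 63 (G = -64 + 127 = 63)
G*61 = 63*61 = 3843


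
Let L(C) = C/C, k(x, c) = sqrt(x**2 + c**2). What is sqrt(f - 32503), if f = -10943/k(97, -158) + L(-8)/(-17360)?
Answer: sqrt(-723332175182193672165 - 7084893010308400*sqrt(34373))/149178820 ≈ 180.45*I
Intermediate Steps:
k(x, c) = sqrt(c**2 + x**2)
L(C) = 1
f = -1/17360 - 10943*sqrt(34373)/34373 (f = -10943/sqrt((-158)**2 + 97**2) + 1/(-17360) = -10943/sqrt(24964 + 9409) + 1*(-1/17360) = -10943*sqrt(34373)/34373 - 1/17360 = -1/17360 - 10943*sqrt(34373)/34373 ≈ -59.024)
sqrt(f - 32503) = sqrt((-1/17360 - 10943*sqrt(34373)/34373) - 32503) = sqrt(-564252081/17360 - 10943*sqrt(34373)/34373)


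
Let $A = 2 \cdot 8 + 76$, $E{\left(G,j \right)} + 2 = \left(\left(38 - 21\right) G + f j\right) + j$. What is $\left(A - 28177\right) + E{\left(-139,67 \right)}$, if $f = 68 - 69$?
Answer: $-30450$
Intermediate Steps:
$f = -1$ ($f = 68 - 69 = -1$)
$E{\left(G,j \right)} = -2 + 17 G$ ($E{\left(G,j \right)} = -2 + \left(\left(\left(38 - 21\right) G - j\right) + j\right) = -2 + \left(\left(17 G - j\right) + j\right) = -2 + \left(\left(- j + 17 G\right) + j\right) = -2 + 17 G$)
$A = 92$ ($A = 16 + 76 = 92$)
$\left(A - 28177\right) + E{\left(-139,67 \right)} = \left(92 - 28177\right) + \left(-2 + 17 \left(-139\right)\right) = -28085 - 2365 = -30450$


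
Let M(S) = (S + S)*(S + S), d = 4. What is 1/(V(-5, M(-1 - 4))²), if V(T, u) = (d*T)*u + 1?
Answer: 1/3996001 ≈ 2.5025e-7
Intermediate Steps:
M(S) = 4*S² (M(S) = (2*S)*(2*S) = 4*S²)
V(T, u) = 1 + 4*T*u (V(T, u) = (4*T)*u + 1 = 4*T*u + 1 = 1 + 4*T*u)
1/(V(-5, M(-1 - 4))²) = 1/((1 + 4*(-5)*(4*(-1 - 4)²))²) = 1/((1 + 4*(-5)*(4*(-5)²))²) = 1/((1 + 4*(-5)*(4*25))²) = 1/((1 + 4*(-5)*100)²) = 1/((1 - 2000)²) = 1/((-1999)²) = 1/3996001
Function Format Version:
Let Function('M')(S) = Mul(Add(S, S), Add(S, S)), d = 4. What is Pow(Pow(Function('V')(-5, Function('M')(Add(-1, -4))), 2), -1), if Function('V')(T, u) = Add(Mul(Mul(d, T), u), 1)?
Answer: Rational(1, 3996001) ≈ 2.5025e-7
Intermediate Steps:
Function('M')(S) = Mul(4, Pow(S, 2)) (Function('M')(S) = Mul(Mul(2, S), Mul(2, S)) = Mul(4, Pow(S, 2)))
Function('V')(T, u) = Add(1, Mul(4, T, u)) (Function('V')(T, u) = Add(Mul(Mul(4, T), u), 1) = Add(Mul(4, T, u), 1) = Add(1, Mul(4, T, u)))
Pow(Pow(Function('V')(-5, Function('M')(Add(-1, -4))), 2), -1) = Pow(Pow(Add(1, Mul(4, -5, Mul(4, Pow(Add(-1, -4), 2)))), 2), -1) = Pow(Pow(Add(1, Mul(4, -5, Mul(4, Pow(-5, 2)))), 2), -1) = Pow(Pow(Add(1, Mul(4, -5, Mul(4, 25))), 2), -1) = Pow(Pow(Add(1, Mul(4, -5, 100)), 2), -1) = Pow(Pow(Add(1, -2000), 2), -1) = Pow(Pow(-1999, 2), -1) = Pow(3996001, -1) = Rational(1, 3996001)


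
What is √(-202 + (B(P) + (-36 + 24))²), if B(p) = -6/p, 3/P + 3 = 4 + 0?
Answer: I*√6 ≈ 2.4495*I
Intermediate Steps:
P = 3 (P = 3/(-3 + (4 + 0)) = 3/(-3 + 4) = 3/1 = 3*1 = 3)
√(-202 + (B(P) + (-36 + 24))²) = √(-202 + (-6/3 + (-36 + 24))²) = √(-202 + (-6*⅓ - 12)²) = √(-202 + (-2 - 12)²) = √(-202 + (-14)²) = √(-202 + 196) = √(-6) = I*√6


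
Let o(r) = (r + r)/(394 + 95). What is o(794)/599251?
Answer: 1588/293033739 ≈ 5.4192e-6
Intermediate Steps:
o(r) = 2*r/489 (o(r) = (2*r)/489 = (2*r)*(1/489) = 2*r/489)
o(794)/599251 = ((2/489)*794)/599251 = (1588/489)*(1/599251) = 1588/293033739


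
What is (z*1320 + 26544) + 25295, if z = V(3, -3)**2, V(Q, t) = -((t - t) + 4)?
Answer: 72959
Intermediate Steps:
V(Q, t) = -4 (V(Q, t) = -(0 + 4) = -1*4 = -4)
z = 16 (z = (-4)**2 = 16)
(z*1320 + 26544) + 25295 = (16*1320 + 26544) + 25295 = (21120 + 26544) + 25295 = 47664 + 25295 = 72959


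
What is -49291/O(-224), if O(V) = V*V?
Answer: -49291/50176 ≈ -0.98236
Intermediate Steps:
O(V) = V²
-49291/O(-224) = -49291/((-224)²) = -49291/50176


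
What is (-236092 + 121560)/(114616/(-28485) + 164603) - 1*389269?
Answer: -1825130611709711/4688601839 ≈ -3.8927e+5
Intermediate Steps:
(-236092 + 121560)/(114616/(-28485) + 164603) - 1*389269 = -114532/(114616*(-1/28485) + 164603) - 389269 = -114532/(-114616/28485 + 164603) - 389269 = -114532/4688601839/28485 - 389269 = -114532*28485/4688601839 - 389269 = -3262444020/4688601839 - 389269 = -1825130611709711/4688601839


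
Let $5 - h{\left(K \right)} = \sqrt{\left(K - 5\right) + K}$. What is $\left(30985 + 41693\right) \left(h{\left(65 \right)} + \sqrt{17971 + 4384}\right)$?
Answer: $363390 - 363390 \sqrt{5} + 72678 \sqrt{22355} \approx 1.0417 \cdot 10^{7}$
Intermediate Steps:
$h{\left(K \right)} = 5 - \sqrt{-5 + 2 K}$ ($h{\left(K \right)} = 5 - \sqrt{\left(K - 5\right) + K} = 5 - \sqrt{\left(-5 + K\right) + K} = 5 - \sqrt{-5 + 2 K}$)
$\left(30985 + 41693\right) \left(h{\left(65 \right)} + \sqrt{17971 + 4384}\right) = \left(30985 + 41693\right) \left(\left(5 - \sqrt{-5 + 2 \cdot 65}\right) + \sqrt{17971 + 4384}\right) = 72678 \left(\left(5 - \sqrt{-5 + 130}\right) + \sqrt{22355}\right) = 72678 \left(\left(5 - \sqrt{125}\right) + \sqrt{22355}\right) = 72678 \left(\left(5 - 5 \sqrt{5}\right) + \sqrt{22355}\right) = 72678 \left(5 + \sqrt{22355} - 5 \sqrt{5}\right) = 363390 - 363390 \sqrt{5} + 72678 \sqrt{22355}$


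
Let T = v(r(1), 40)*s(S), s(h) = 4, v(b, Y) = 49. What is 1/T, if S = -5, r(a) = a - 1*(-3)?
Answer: 1/196 ≈ 0.0051020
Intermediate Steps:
r(a) = 3 + a (r(a) = a + 3 = 3 + a)
T = 196 (T = 49*4 = 196)
1/T = 1/196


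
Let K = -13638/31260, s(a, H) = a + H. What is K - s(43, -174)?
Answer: 680237/5210 ≈ 130.56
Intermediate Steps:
s(a, H) = H + a
K = -2273/5210 (K = -13638*1/31260 = -2273/5210 ≈ -0.43628)
K - s(43, -174) = -2273/5210 - (-174 + 43) = -2273/5210 - 1*(-131) = -2273/5210 + 131 = 680237/5210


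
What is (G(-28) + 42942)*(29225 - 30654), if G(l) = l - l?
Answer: -61364118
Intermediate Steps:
G(l) = 0
(G(-28) + 42942)*(29225 - 30654) = (0 + 42942)*(29225 - 30654) = 42942*(-1429) = -61364118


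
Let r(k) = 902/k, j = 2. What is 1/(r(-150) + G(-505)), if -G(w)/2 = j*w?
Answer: 75/151049 ≈ 0.00049653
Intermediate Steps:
G(w) = -4*w
1/(r(-150) + G(-505)) = 1/(902/(-150) - 4*(-505)) = 1/(902*(-1/150) + 2020) = 1/(-451/75 + 2020) = 1/(151049/75) = 75/151049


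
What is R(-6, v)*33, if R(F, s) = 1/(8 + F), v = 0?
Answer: 33/2 ≈ 16.500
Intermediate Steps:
R(-6, v)*33 = 33/(8 - 6) = 33/2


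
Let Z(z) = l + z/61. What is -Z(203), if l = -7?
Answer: 224/61 ≈ 3.6721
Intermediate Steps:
Z(z) = -7 + z/61
-Z(203) = -(-7 + (1/61)*203) = -(-7 + 203/61) = -1*(-224/61) = 224/61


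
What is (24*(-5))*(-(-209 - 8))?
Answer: -26040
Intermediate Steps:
(24*(-5))*(-(-209 - 8)) = -(-120)*(-217) = -120*217 = -26040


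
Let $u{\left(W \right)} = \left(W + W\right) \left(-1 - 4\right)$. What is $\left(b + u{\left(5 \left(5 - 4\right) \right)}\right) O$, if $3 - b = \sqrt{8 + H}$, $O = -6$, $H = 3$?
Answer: $282 + 6 \sqrt{11} \approx 301.9$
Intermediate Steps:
$b = 3 - \sqrt{11}$ ($b = 3 - \sqrt{8 + 3} = 3 - \sqrt{11} \approx -0.31662$)
$u{\left(W \right)} = - 10 W$ ($u{\left(W \right)} = 2 W \left(-5\right) = - 10 W$)
$\left(b + u{\left(5 \left(5 - 4\right) \right)}\right) O = \left(\left(3 - \sqrt{11}\right) - 10 \cdot 5 \left(5 - 4\right)\right) \left(-6\right) = \left(\left(3 - \sqrt{11}\right) - 10 \cdot 5 \cdot 1\right) \left(-6\right) = \left(\left(3 - \sqrt{11}\right) - 50\right) \left(-6\right) = \left(-47 - \sqrt{11}\right) \left(-6\right) = 282 + 6 \sqrt{11}$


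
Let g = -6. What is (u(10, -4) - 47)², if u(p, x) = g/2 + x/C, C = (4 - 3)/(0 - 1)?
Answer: 2116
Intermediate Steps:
C = -1 (C = 1/(-1) = 1*(-1) = -1)
u(p, x) = -3 - x (u(p, x) = -6/2 + x/(-1) = -6*½ + x*(-1) = -3 - x)
(u(10, -4) - 47)² = ((-3 - 1*(-4)) - 47)² = ((-3 + 4) - 47)² = (1 - 47)² = (-46)² = 2116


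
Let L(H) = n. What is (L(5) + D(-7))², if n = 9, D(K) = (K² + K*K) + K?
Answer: 10000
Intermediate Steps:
D(K) = K + 2*K² (D(K) = (K² + K²) + K = 2*K² + K = K + 2*K²)
L(H) = 9
(L(5) + D(-7))² = (9 - 7*(1 + 2*(-7)))² = (9 - 7*(1 - 14))² = (9 - 7*(-13))² = (9 + 91)² = 100² = 10000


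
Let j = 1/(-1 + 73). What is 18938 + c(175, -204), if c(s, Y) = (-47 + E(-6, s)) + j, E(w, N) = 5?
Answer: 1360513/72 ≈ 18896.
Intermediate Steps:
j = 1/72 ≈ 0.013889
c(s, Y) = -3023/72 (c(s, Y) = (-47 + 5) + 1/72 = -42 + 1/72 = -3023/72)
18938 + c(175, -204) = 18938 - 3023/72 = 1360513/72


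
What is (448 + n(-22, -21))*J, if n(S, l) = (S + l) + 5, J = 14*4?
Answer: 22960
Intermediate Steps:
J = 56
n(S, l) = 5 + S + l
(448 + n(-22, -21))*J = (448 + (5 - 22 - 21))*56 = (448 - 38)*56 = 410*56 = 22960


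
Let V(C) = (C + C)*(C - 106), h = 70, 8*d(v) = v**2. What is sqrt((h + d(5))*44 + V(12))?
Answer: sqrt(3846)/2 ≈ 31.008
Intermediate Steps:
d(v) = v**2/8
V(C) = 2*C*(-106 + C) (V(C) = (2*C)*(-106 + C) = 2*C*(-106 + C))
sqrt((h + d(5))*44 + V(12)) = sqrt((70 + (1/8)*5**2)*44 + 2*12*(-106 + 12)) = sqrt((70 + (1/8)*25)*44 + 2*12*(-94)) = sqrt((70 + 25/8)*44 - 2256) = sqrt((585/8)*44 - 2256) = sqrt(6435/2 - 2256) = sqrt(1923/2) = sqrt(3846)/2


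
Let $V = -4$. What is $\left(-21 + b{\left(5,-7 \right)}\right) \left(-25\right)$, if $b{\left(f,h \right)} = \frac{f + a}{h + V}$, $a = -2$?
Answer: $\frac{5850}{11} \approx 531.82$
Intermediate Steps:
$b{\left(f,h \right)} = \frac{-2 + f}{-4 + h}$ ($b{\left(f,h \right)} = \frac{f - 2}{h - 4} = \frac{-2 + f}{-4 + h}$)
$\left(-21 + b{\left(5,-7 \right)}\right) \left(-25\right) = \left(-21 + \frac{-2 + 5}{-4 - 7}\right) \left(-25\right) = \left(-21 + \frac{1}{-11} \cdot 3\right) \left(-25\right) = \left(-21 - \frac{3}{11}\right) \left(-25\right) = \left(- \frac{234}{11}\right) \left(-25\right) = \frac{5850}{11}$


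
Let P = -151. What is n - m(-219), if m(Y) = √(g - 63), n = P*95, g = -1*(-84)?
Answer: -14345 - √21 ≈ -14350.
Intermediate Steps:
g = 84
n = -14345 (n = -151*95 = -14345)
m(Y) = √21 (m(Y) = √(84 - 63) = √21)
n - m(-219) = -14345 - √21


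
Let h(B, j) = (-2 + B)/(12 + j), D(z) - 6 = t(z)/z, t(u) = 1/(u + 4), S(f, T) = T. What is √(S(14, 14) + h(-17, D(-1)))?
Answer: √36305/53 ≈ 3.5951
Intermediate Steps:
t(u) = 1/(4 + u)
D(z) = 6 + 1/(z*(4 + z)) (D(z) = 6 + 1/((4 + z)*z) = 6 + 1/(z*(4 + z)))
h(B, j) = (-2 + B)/(12 + j)
√(S(14, 14) + h(-17, D(-1))) = √(14 + (-2 - 17)/(12 + (6 + 1/((-1)*(4 - 1))))) = √(14 - 19/(12 + (6 - 1/3))) = √(14 - 19/(12 + (6 - 1*⅓))) = √(14 - 19/(12 + (6 - ⅓))) = √(14 - 19/(12 + 17/3)) = √(14 - 19/(53/3)) = √(14 + (3/53)*(-19)) = √(14 - 57/53) = √(685/53) = √36305/53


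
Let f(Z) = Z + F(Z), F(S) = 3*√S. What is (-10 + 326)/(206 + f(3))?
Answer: 33022/21827 - 474*√3/21827 ≈ 1.4753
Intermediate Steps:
f(Z) = Z + 3*√Z
(-10 + 326)/(206 + f(3)) = (-10 + 326)/(206 + (3 + 3*√3)) = 316/(209 + 3*√3)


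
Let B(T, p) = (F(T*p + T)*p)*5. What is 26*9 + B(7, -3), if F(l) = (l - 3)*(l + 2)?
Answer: -2826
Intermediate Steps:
F(l) = (-3 + l)*(2 + l)
B(T, p) = 5*p*(-6 + (T + T*p)² - T - T*p) (B(T, p) = ((-6 + (T*p + T)² - (T*p + T))*p)*5 = ((-6 + (T + T*p)² - (T + T*p))*p)*5 = ((-6 + (T + T*p)² + (-T - T*p))*p)*5 = ((-6 + (T + T*p)² - T - T*p)*p)*5 = (p*(-6 + (T + T*p)² - T - T*p))*5 = 5*p*(-6 + (T + T*p)² - T - T*p))
26*9 + B(7, -3) = 26*9 - 5*(-3)*(6 + 7*(1 - 3) - 1*7²*(1 - 3)²) = 234 - 5*(-3)*(6 + 7*(-2) - 1*49*(-2)²) = 234 - 5*(-3)*(6 - 14 - 1*49*4) = 234 - 5*(-3)*(6 - 14 - 196) = 234 - 5*(-3)*(-204) = 234 - 3060 = -2826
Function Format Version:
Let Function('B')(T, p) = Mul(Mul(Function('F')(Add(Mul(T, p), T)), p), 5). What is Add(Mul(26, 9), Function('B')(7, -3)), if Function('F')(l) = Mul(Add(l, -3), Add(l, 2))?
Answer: -2826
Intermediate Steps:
Function('F')(l) = Mul(Add(-3, l), Add(2, l))
Function('B')(T, p) = Mul(5, p, Add(-6, Pow(Add(T, Mul(T, p)), 2), Mul(-1, T), Mul(-1, T, p))) (Function('B')(T, p) = Mul(Mul(Add(-6, Pow(Add(Mul(T, p), T), 2), Mul(-1, Add(Mul(T, p), T))), p), 5) = Mul(Mul(Add(-6, Pow(Add(T, Mul(T, p)), 2), Mul(-1, Add(T, Mul(T, p)))), p), 5) = Mul(Mul(Add(-6, Pow(Add(T, Mul(T, p)), 2), Add(Mul(-1, T), Mul(-1, T, p))), p), 5) = Mul(Mul(Add(-6, Pow(Add(T, Mul(T, p)), 2), Mul(-1, T), Mul(-1, T, p)), p), 5) = Mul(Mul(p, Add(-6, Pow(Add(T, Mul(T, p)), 2), Mul(-1, T), Mul(-1, T, p))), 5) = Mul(5, p, Add(-6, Pow(Add(T, Mul(T, p)), 2), Mul(-1, T), Mul(-1, T, p))))
Add(Mul(26, 9), Function('B')(7, -3)) = Add(Mul(26, 9), Mul(-5, -3, Add(6, Mul(7, Add(1, -3)), Mul(-1, Pow(7, 2), Pow(Add(1, -3), 2))))) = Add(234, Mul(-5, -3, Add(6, Mul(7, -2), Mul(-1, 49, Pow(-2, 2))))) = Add(234, Mul(-5, -3, Add(6, -14, Mul(-1, 49, 4)))) = Add(234, Mul(-5, -3, Add(6, -14, -196))) = Add(234, Mul(-5, -3, -204)) = Add(234, -3060) = -2826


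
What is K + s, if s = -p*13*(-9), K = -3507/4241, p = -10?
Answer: -4965477/4241 ≈ -1170.8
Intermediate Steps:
K = -3507/4241 (K = -3507*1/4241 = -3507/4241 ≈ -0.82693)
s = -1170 (s = -(-10*13)*(-9) = -(-130)*(-9) = -1*1170 = -1170)
K + s = -3507/4241 - 1170 = -4965477/4241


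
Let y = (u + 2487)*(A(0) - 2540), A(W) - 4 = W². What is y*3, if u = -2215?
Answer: -2069376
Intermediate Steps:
A(W) = 4 + W²
y = -689792 (y = (-2215 + 2487)*((4 + 0²) - 2540) = 272*((4 + 0) - 2540) = 272*(4 - 2540) = 272*(-2536) = -689792)
y*3 = -689792*3 = -2069376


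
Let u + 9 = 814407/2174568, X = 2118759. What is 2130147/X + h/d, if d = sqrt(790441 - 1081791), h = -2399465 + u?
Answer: 710049/706253 + 31623142805*I*sqrt(11654)/767951984 ≈ 1.0054 + 4445.4*I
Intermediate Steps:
u = -568385/65896 (u = -9 + 814407/2174568 = -9 + 814407*(1/2174568) = -9 + 24679/65896 = -568385/65896 ≈ -8.6255)
h = -158115714025/65896 (h = -2399465 - 568385/65896 = -158115714025/65896 ≈ -2.3995e+6)
d = 5*I*sqrt(11654) (d = sqrt(-291350) = 5*I*sqrt(11654) ≈ 539.77*I)
2130147/X + h/d = 2130147/2118759 - 158115714025*(-I*sqrt(11654)/58270)/65896 = 2130147*(1/2118759) - (-31623142805)*I*sqrt(11654)/767951984 = 710049/706253 + 31623142805*I*sqrt(11654)/767951984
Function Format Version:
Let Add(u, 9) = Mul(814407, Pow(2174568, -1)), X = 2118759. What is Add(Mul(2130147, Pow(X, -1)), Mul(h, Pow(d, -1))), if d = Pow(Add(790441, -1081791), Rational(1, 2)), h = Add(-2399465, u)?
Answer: Add(Rational(710049, 706253), Mul(Rational(31623142805, 767951984), I, Pow(11654, Rational(1, 2)))) ≈ Add(1.0054, Mul(4445.4, I))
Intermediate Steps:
u = Rational(-568385, 65896) (u = Add(-9, Mul(814407, Pow(2174568, -1))) = Add(-9, Mul(814407, Rational(1, 2174568))) = Add(-9, Rational(24679, 65896)) = Rational(-568385, 65896) ≈ -8.6255)
h = Rational(-158115714025, 65896) (h = Add(-2399465, Rational(-568385, 65896)) = Rational(-158115714025, 65896) ≈ -2.3995e+6)
d = Mul(5, I, Pow(11654, Rational(1, 2))) (d = Pow(-291350, Rational(1, 2)) = Mul(5, I, Pow(11654, Rational(1, 2))) ≈ Mul(539.77, I))
Add(Mul(2130147, Pow(X, -1)), Mul(h, Pow(d, -1))) = Add(Mul(2130147, Pow(2118759, -1)), Mul(Rational(-158115714025, 65896), Pow(Mul(5, I, Pow(11654, Rational(1, 2))), -1))) = Add(Mul(2130147, Rational(1, 2118759)), Mul(Rational(-158115714025, 65896), Mul(Rational(-1, 58270), I, Pow(11654, Rational(1, 2))))) = Add(Rational(710049, 706253), Mul(Rational(31623142805, 767951984), I, Pow(11654, Rational(1, 2))))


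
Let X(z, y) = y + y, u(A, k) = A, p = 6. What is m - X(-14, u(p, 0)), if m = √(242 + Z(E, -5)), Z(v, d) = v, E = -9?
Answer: -12 + √233 ≈ 3.2643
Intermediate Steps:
X(z, y) = 2*y
m = √233 (m = √(242 - 9) = √233 ≈ 15.264)
m - X(-14, u(p, 0)) = √233 - 2*6 = √233 - 1*12 = √233 - 12 = -12 + √233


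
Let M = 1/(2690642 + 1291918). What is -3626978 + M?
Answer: -14444657503679/3982560 ≈ -3.6270e+6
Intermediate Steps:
M = 1/3982560 ≈ 2.5109e-7
-3626978 + M = -3626978 + 1/3982560 = -14444657503679/3982560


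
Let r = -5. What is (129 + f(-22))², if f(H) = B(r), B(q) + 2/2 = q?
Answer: 15129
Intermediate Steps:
B(q) = -1 + q
f(H) = -6 (f(H) = -1 - 5 = -6)
(129 + f(-22))² = (129 - 6)² = 123² = 15129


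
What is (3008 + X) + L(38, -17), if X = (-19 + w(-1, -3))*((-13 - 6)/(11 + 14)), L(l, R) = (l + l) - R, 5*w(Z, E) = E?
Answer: 389487/125 ≈ 3115.9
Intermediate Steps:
w(Z, E) = E/5
L(l, R) = -R + 2*l (L(l, R) = 2*l - R = -R + 2*l)
X = 1862/125 (X = (-19 + (⅕)*(-3))*((-13 - 6)/(11 + 14)) = (-19 - ⅗)*(-19/25) = -(-1862)/(5*25) = -98/5*(-19/25) = 1862/125 ≈ 14.896)
(3008 + X) + L(38, -17) = (3008 + 1862/125) + (-1*(-17) + 2*38) = 377862/125 + (17 + 76) = 377862/125 + 93 = 389487/125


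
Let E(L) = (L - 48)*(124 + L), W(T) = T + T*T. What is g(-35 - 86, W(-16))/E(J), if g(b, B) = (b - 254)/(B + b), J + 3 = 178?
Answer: -375/4518787 ≈ -8.2987e-5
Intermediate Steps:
J = 175 (J = -3 + 178 = 175)
W(T) = T + T**2
g(b, B) = (-254 + b)/(B + b)
E(L) = (-48 + L)*(124 + L)
g(-35 - 86, W(-16))/E(J) = ((-254 + (-35 - 86))/(-16*(1 - 16) + (-35 - 86)))/(-5952 + 175**2 + 76*175) = ((-254 - 121)/(-16*(-15) - 121))/(-5952 + 30625 + 13300) = (-375/(240 - 121))/37973 = (-375/119)*(1/37973) = ((1/119)*(-375))*(1/37973) = -375/119*1/37973 = -375/4518787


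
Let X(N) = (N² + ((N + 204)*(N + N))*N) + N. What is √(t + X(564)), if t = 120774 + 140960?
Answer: 85*√67706 ≈ 22117.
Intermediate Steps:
t = 261734
X(N) = N + N² + 2*N²*(204 + N) (X(N) = (N² + ((204 + N)*(2*N))*N) + N = (N² + (2*N*(204 + N))*N) + N = (N² + 2*N²*(204 + N)) + N = N + N² + 2*N²*(204 + N))
√(t + X(564)) = √(261734 + 564*(1 + 2*564² + 409*564)) = √(261734 + 564*(1 + 2*318096 + 230676)) = √(261734 + 564*(1 + 636192 + 230676)) = √(261734 + 564*866869) = √(261734 + 488914116) = √489175850 = 85*√67706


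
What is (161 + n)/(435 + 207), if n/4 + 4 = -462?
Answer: -1703/642 ≈ -2.6526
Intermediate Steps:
n = -1864 (n = -16 + 4*(-462) = -16 - 1848 = -1864)
(161 + n)/(435 + 207) = (161 - 1864)/(435 + 207) = -1703/642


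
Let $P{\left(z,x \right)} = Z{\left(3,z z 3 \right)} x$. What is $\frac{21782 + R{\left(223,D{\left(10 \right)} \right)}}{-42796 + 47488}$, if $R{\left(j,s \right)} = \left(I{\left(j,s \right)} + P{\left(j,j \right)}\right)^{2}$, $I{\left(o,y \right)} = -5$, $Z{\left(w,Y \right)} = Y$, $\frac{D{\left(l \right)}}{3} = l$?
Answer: $\frac{184467688927033}{782} \approx 2.3589 \cdot 10^{11}$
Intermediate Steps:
$D{\left(l \right)} = 3 l$
$P{\left(z,x \right)} = 3 x z^{2}$ ($P{\left(z,x \right)} = z z 3 x = z^{2} \cdot 3 x = 3 z^{2} x = 3 x z^{2}$)
$R{\left(j,s \right)} = \left(-5 + 3 j^{3}\right)^{2}$ ($R{\left(j,s \right)} = \left(-5 + 3 j j^{2}\right)^{2} = \left(-5 + 3 j^{3}\right)^{2}$)
$\frac{21782 + R{\left(223,D{\left(10 \right)} \right)}}{-42796 + 47488} = \frac{21782 + \left(-5 + 3 \cdot 223^{3}\right)^{2}}{-42796 + 47488} = \frac{21782 + \left(-5 + 3 \cdot 11089567\right)^{2}}{4692} = \left(21782 + \left(-5 + 33268701\right)^{2}\right) \frac{1}{4692} = \left(21782 + 33268696^{2}\right) \frac{1}{4692} = \left(21782 + 1106806133540416\right) \frac{1}{4692} = 1106806133562198 \cdot \frac{1}{4692} = \frac{184467688927033}{782}$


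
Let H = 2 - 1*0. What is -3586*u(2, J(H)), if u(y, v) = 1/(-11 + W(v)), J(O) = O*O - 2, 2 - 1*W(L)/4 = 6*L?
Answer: 3586/51 ≈ 70.314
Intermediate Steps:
H = 2 (H = 2 + 0 = 2)
W(L) = 8 - 24*L
J(O) = -2 + O² (J(O) = O² - 2 = -2 + O²)
u(y, v) = 1/(-3 - 24*v) (u(y, v) = 1/(-11 + (8 - 24*v)) = 1/(-3 - 24*v))
-3586*u(2, J(H)) = -(-3586)/(3 + 24*(-2 + 2²)) = -(-3586)/(3 + 24*(-2 + 4)) = -(-3586)/(3 + 24*2) = -(-3586)/(3 + 48) = -(-3586)/51 = -3586*(-1/51) = 3586/51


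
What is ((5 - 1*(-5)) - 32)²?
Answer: 484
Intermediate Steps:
((5 - 1*(-5)) - 32)² = ((5 + 5) - 32)² = (10 - 32)² = (-22)² = 484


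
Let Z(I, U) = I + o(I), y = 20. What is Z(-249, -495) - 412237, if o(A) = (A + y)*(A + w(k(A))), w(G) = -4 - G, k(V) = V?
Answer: -411570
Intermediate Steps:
o(A) = -80 - 4*A (o(A) = (A + 20)*(A + (-4 - A)) = (20 + A)*(-4) = -80 - 4*A)
Z(I, U) = -80 - 3*I (Z(I, U) = I + (-80 - 4*I) = -80 - 3*I)
Z(-249, -495) - 412237 = (-80 - 3*(-249)) - 412237 = (-80 + 747) - 412237 = 667 - 412237 = -411570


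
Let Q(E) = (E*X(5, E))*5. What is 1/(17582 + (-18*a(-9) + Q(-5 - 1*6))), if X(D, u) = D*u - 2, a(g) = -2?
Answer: 1/20753 ≈ 4.8186e-5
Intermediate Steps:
X(D, u) = -2 + D*u
Q(E) = 5*E*(-2 + 5*E) (Q(E) = (E*(-2 + 5*E))*5 = 5*E*(-2 + 5*E))
1/(17582 + (-18*a(-9) + Q(-5 - 1*6))) = 1/(17582 + (-18*(-2) + 5*(-5 - 1*6)*(-2 + 5*(-5 - 1*6)))) = 1/(17582 + (36 + 5*(-5 - 6)*(-2 + 5*(-5 - 6)))) = 1/(17582 + (36 + 5*(-11)*(-2 + 5*(-11)))) = 1/(17582 + (36 + 5*(-11)*(-2 - 55))) = 1/(17582 + (36 + 5*(-11)*(-57))) = 1/(17582 + (36 + 3135)) = 1/(17582 + 3171) = 1/20753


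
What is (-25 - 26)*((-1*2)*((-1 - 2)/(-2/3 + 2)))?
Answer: -459/2 ≈ -229.50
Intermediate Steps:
(-25 - 26)*((-1*2)*((-1 - 2)/(-2/3 + 2))) = -(-102)*(-3/(-2*⅓ + 2)) = -(-102)*(-3/(-⅔ + 2)) = -(-102)*(-3/4/3) = -(-102)*(-3*¾) = -(-102)*(-9)/4 = -51*9/2 = -459/2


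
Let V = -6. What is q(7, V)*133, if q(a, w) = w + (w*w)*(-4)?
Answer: -19950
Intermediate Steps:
q(a, w) = w - 4*w² (q(a, w) = w + w²*(-4) = w - 4*w²)
q(7, V)*133 = -6*(1 - 4*(-6))*133 = -6*(1 + 24)*133 = -6*25*133 = -150*133 = -19950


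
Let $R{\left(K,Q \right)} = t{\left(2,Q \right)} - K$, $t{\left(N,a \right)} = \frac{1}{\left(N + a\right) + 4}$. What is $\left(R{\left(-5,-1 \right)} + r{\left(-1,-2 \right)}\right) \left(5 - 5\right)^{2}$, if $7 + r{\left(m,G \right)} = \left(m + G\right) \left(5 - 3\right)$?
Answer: $0$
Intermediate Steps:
$t{\left(N,a \right)} = \frac{1}{4 + N + a}$
$R{\left(K,Q \right)} = \frac{1}{6 + Q} - K$ ($R{\left(K,Q \right)} = \frac{1}{4 + 2 + Q} - K = \frac{1}{6 + Q} - K$)
$r{\left(m,G \right)} = -7 + 2 G + 2 m$ ($r{\left(m,G \right)} = -7 + \left(m + G\right) \left(5 - 3\right) = -7 + \left(G + m\right) 2 = -7 + \left(2 G + 2 m\right) = -7 + 2 G + 2 m$)
$\left(R{\left(-5,-1 \right)} + r{\left(-1,-2 \right)}\right) \left(5 - 5\right)^{2} = \left(\frac{1 - - 5 \left(6 - 1\right)}{6 - 1} + \left(-7 + 2 \left(-2\right) + 2 \left(-1\right)\right)\right) \left(5 - 5\right)^{2} = \left(\frac{1 - \left(-5\right) 5}{5} - 13\right) 0^{2} = \left(\frac{1 + 25}{5} - 13\right) 0 = \left(\frac{1}{5} \cdot 26 - 13\right) 0 = \left(\frac{26}{5} - 13\right) 0 = \left(- \frac{39}{5}\right) 0 = 0$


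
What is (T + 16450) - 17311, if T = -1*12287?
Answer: -13148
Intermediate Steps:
T = -12287
(T + 16450) - 17311 = (-12287 + 16450) - 17311 = 4163 - 17311 = -13148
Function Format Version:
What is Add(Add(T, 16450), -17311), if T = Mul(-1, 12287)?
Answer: -13148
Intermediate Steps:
T = -12287
Add(Add(T, 16450), -17311) = Add(Add(-12287, 16450), -17311) = Add(4163, -17311) = -13148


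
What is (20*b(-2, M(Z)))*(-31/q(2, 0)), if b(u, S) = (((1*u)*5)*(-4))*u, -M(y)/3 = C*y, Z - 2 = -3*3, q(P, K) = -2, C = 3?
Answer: -24800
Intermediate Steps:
Z = -7 (Z = 2 - 3*3 = 2 - 9 = -7)
M(y) = -9*y
b(u, S) = -20*u² (b(u, S) = ((u*5)*(-4))*u = ((5*u)*(-4))*u = (-20*u)*u = -20*u²)
(20*b(-2, M(Z)))*(-31/q(2, 0)) = (20*(-20*(-2)²))*(-31/(-2)) = (20*(-20*4))*(-31*(-½)) = (20*(-80))*(31/2) = -1600*31/2 = -24800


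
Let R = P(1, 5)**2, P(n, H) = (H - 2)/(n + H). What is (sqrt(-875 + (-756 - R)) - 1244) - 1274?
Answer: -2518 + 15*I*sqrt(29)/2 ≈ -2518.0 + 40.389*I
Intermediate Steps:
P(n, H) = (-2 + H)/(H + n)
R = 1/4 (R = ((-2 + 5)/(5 + 1))**2 = (3/6)**2 = ((1/6)*3)**2 = (1/2)**2 = 1/4 ≈ 0.25000)
(sqrt(-875 + (-756 - R)) - 1244) - 1274 = (sqrt(-875 + (-756 - 1*1/4)) - 1244) - 1274 = (sqrt(-875 + (-756 - 1/4)) - 1244) - 1274 = (sqrt(-875 - 3025/4) - 1244) - 1274 = (sqrt(-6525/4) - 1244) - 1274 = (15*I*sqrt(29)/2 - 1244) - 1274 = (-1244 + 15*I*sqrt(29)/2) - 1274 = -2518 + 15*I*sqrt(29)/2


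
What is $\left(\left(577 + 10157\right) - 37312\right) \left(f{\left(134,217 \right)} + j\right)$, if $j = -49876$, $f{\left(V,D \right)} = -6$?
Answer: $1325763796$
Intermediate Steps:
$\left(\left(577 + 10157\right) - 37312\right) \left(f{\left(134,217 \right)} + j\right) = \left(\left(577 + 10157\right) - 37312\right) \left(-6 - 49876\right) = \left(10734 - 37312\right) \left(-49882\right) = \left(-26578\right) \left(-49882\right) = 1325763796$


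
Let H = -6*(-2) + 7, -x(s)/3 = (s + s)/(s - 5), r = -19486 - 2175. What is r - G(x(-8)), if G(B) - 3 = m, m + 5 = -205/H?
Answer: -411316/19 ≈ -21648.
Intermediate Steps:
r = -21661
x(s) = -6*s/(-5 + s) (x(s) = -3*(s + s)/(s - 5) = -3*2*s/(-5 + s) = -6*s/(-5 + s))
H = 19 (H = 12 + 7 = 19)
m = -300/19 (m = -5 - 205/19 = -300/19 ≈ -15.789)
G(B) = -243/19 (G(B) = 3 - 300/19 = -243/19)
r - G(x(-8)) = -21661 - 1*(-243/19) = -21661 + 243/19 = -411316/19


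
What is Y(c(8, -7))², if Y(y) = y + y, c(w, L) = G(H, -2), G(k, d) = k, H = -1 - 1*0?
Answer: 4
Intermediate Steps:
H = -1 (H = -1 + 0 = -1)
c(w, L) = -1
Y(y) = 2*y
Y(c(8, -7))² = (2*(-1))² = (-2)² = 4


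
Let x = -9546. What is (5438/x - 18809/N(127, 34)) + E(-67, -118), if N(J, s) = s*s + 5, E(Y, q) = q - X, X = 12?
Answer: -6304814/42957 ≈ -146.77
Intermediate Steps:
E(Y, q) = -12 + q (E(Y, q) = q - 1*12 = q - 12 = -12 + q)
N(J, s) = 5 + s² (N(J, s) = s² + 5 = 5 + s²)
(5438/x - 18809/N(127, 34)) + E(-67, -118) = (5438/(-9546) - 18809/(5 + 34²)) + (-12 - 118) = (5438*(-1/9546) - 18809/(5 + 1156)) - 130 = (-2719/4773 - 18809/1161) - 130 = -720404/42957 - 130 = -6304814/42957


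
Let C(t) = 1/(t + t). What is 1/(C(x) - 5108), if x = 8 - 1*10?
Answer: -4/20433 ≈ -0.00019576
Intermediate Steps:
x = -2 (x = 8 - 10 = -2)
C(t) = 1/(2*t)
1/(C(x) - 5108) = 1/((½)/(-2) - 5108) = 1/((½)*(-½) - 5108) = 1/(-¼ - 5108) = 1/(-20433/4) = -4/20433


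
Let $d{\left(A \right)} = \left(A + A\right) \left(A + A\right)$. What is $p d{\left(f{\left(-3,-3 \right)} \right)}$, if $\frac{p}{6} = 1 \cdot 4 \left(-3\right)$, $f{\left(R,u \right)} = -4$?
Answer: $-4608$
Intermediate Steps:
$p = -72$ ($p = 6 \cdot 1 \cdot 4 \left(-3\right) = 6 \cdot 4 \left(-3\right) = 6 \left(-12\right) = -72$)
$d{\left(A \right)} = 4 A^{2}$ ($d{\left(A \right)} = 2 A 2 A = 4 A^{2}$)
$p d{\left(f{\left(-3,-3 \right)} \right)} = - 72 \cdot 4 \left(-4\right)^{2} = - 72 \cdot 4 \cdot 16 = \left(-72\right) 64 = -4608$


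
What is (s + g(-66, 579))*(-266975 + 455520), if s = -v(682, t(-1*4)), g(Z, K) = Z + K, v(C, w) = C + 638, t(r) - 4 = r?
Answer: -152155815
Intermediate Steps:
t(r) = 4 + r
v(C, w) = 638 + C
g(Z, K) = K + Z
s = -1320 (s = -(638 + 682) = -1*1320 = -1320)
(s + g(-66, 579))*(-266975 + 455520) = (-1320 + (579 - 66))*(-266975 + 455520) = (-1320 + 513)*188545 = -807*188545 = -152155815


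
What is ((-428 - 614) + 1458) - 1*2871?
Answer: -2455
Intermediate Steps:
((-428 - 614) + 1458) - 1*2871 = (-1042 + 1458) - 2871 = 416 - 2871 = -2455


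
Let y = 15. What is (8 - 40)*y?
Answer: -480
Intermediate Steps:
(8 - 40)*y = (8 - 40)*15 = -32*15 = -480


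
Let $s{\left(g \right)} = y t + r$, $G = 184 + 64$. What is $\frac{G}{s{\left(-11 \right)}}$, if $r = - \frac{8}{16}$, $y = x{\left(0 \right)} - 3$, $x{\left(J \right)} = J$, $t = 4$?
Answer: $- \frac{496}{25} \approx -19.84$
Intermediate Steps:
$G = 248$
$y = -3$ ($y = 0 - 3 = -3$)
$r = - \frac{1}{2}$ ($r = \left(-8\right) \frac{1}{16} = - \frac{1}{2} \approx -0.5$)
$s{\left(g \right)} = - \frac{25}{2}$ ($s{\left(g \right)} = \left(-3\right) 4 - \frac{1}{2} = -12 - \frac{1}{2} = - \frac{25}{2}$)
$\frac{G}{s{\left(-11 \right)}} = \frac{248}{- \frac{25}{2}} = 248 \left(- \frac{2}{25}\right) = - \frac{496}{25}$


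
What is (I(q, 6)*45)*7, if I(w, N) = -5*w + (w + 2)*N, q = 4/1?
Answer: 5040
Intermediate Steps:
q = 4 (q = 4*1 = 4)
I(w, N) = -5*w + N*(2 + w) (I(w, N) = -5*w + (2 + w)*N = -5*w + N*(2 + w))
(I(q, 6)*45)*7 = ((-5*4 + 2*6 + 6*4)*45)*7 = ((-20 + 12 + 24)*45)*7 = (16*45)*7 = 720*7 = 5040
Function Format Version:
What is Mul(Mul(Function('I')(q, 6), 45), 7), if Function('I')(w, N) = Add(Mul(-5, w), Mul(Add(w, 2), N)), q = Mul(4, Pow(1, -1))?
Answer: 5040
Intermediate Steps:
q = 4 (q = Mul(4, 1) = 4)
Function('I')(w, N) = Add(Mul(-5, w), Mul(N, Add(2, w))) (Function('I')(w, N) = Add(Mul(-5, w), Mul(Add(2, w), N)) = Add(Mul(-5, w), Mul(N, Add(2, w))))
Mul(Mul(Function('I')(q, 6), 45), 7) = Mul(Mul(Add(Mul(-5, 4), Mul(2, 6), Mul(6, 4)), 45), 7) = Mul(Mul(Add(-20, 12, 24), 45), 7) = Mul(Mul(16, 45), 7) = Mul(720, 7) = 5040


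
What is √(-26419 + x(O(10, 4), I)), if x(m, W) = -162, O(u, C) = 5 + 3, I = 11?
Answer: I*√26581 ≈ 163.04*I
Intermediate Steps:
O(u, C) = 8
√(-26419 + x(O(10, 4), I)) = √(-26419 - 162) = √(-26581) = I*√26581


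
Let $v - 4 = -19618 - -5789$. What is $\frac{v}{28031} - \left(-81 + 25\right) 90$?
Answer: $\frac{141262415}{28031} \approx 5039.5$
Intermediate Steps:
$v = -13825$ ($v = 4 - 13829 = -13825$)
$\frac{v}{28031} - \left(-81 + 25\right) 90 = - \frac{13825}{28031} - \left(-81 + 25\right) 90 = \left(-13825\right) \frac{1}{28031} - \left(-56\right) 90 = - \frac{13825}{28031} - -5040 = - \frac{13825}{28031} + 5040 = \frac{141262415}{28031}$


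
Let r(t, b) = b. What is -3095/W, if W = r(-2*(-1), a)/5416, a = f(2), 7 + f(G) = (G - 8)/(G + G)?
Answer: 33525040/17 ≈ 1.9721e+6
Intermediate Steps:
f(G) = -7 + (-8 + G)/(2*G) (f(G) = -7 + (G - 8)/(G + G) = -7 + (-8 + G)/((2*G)) = -7 + (-8 + G)*(1/(2*G)) = -7 + (-8 + G)/(2*G))
a = -17/2 (a = -13/2 - 4/2 = -13/2 - 4*½ = -13/2 - 2 = -17/2 ≈ -8.5000)
W = -17/10832 (W = -17/2/5416 = -17/2*1/5416 = -17/10832 ≈ -0.0015694)
-3095/W = -3095/(-17/10832) = -3095*(-10832/17) = 33525040/17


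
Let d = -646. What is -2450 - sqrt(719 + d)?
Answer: -2450 - sqrt(73) ≈ -2458.5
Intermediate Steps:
-2450 - sqrt(719 + d) = -2450 - sqrt(719 - 646) = -2450 - sqrt(73)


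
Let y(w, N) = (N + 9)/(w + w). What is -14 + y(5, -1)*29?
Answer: 46/5 ≈ 9.2000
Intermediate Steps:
y(w, N) = (9 + N)/(2*w) (y(w, N) = (9 + N)/((2*w)) = (9 + N)*(1/(2*w)) = (9 + N)/(2*w))
-14 + y(5, -1)*29 = -14 + ((½)*(9 - 1)/5)*29 = -14 + ((½)*(⅕)*8)*29 = -14 + (⅘)*29 = -14 + 116/5 = 46/5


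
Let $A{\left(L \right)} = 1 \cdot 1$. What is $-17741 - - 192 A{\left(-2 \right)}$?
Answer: $-17549$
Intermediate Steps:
$A{\left(L \right)} = 1$
$-17741 - - 192 A{\left(-2 \right)} = -17741 - \left(-192\right) 1 = -17741 - -192 = -17741 + 192 = -17549$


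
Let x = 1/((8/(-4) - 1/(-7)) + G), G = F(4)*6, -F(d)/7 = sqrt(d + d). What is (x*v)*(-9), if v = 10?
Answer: -8190/691319 + 370440*sqrt(2)/691319 ≈ 0.74595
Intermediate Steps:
F(d) = -7*sqrt(2)*sqrt(d) (F(d) = -7*sqrt(d + d) = -7*sqrt(2)*sqrt(d))
G = -84*sqrt(2) (G = -7*sqrt(2)*sqrt(4)*6 = -7*sqrt(2)*2*6 = -14*sqrt(2)*6 = -84*sqrt(2) ≈ -118.79)
x = 1/(-13/7 - 84*sqrt(2)) (x = 1/((8/(-4) - 1/(-7)) - 84*sqrt(2)) = 1/((8*(-1/4) - 1*(-1/7)) - 84*sqrt(2)) = 1/((-2 + 1/7) - 84*sqrt(2)) = 1/(-13/7 - 84*sqrt(2)) ≈ -0.0082884)
(x*v)*(-9) = ((91/691319 - 4116*sqrt(2)/691319)*10)*(-9) = (910/691319 - 41160*sqrt(2)/691319)*(-9) = -8190/691319 + 370440*sqrt(2)/691319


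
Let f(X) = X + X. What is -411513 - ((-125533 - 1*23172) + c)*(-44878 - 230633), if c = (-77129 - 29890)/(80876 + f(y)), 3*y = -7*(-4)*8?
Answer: -9958978964241495/243076 ≈ -4.0971e+10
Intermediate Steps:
y = 224/3 (y = (-7*(-4)*8)/3 = (28*8)/3 = (⅓)*224 = 224/3 ≈ 74.667)
f(X) = 2*X
c = -321057/243076 (c = (-77129 - 29890)/(80876 + 2*(224/3)) = -107019/(80876 + 448/3) = -107019/243076/3 = -107019*3/243076 = -321057/243076 ≈ -1.3208)
-411513 - ((-125533 - 1*23172) + c)*(-44878 - 230633) = -411513 - ((-125533 - 1*23172) - 321057/243076)*(-44878 - 230633) = -411513 - ((-125533 - 23172) - 321057/243076)*(-275511) = -411513 - (-148705 - 321057/243076)*(-275511) = -411513 - (-36146937637)*(-275511)/243076 = -411513 - 1*9958878935307507/243076 = -411513 - 9958878935307507/243076 = -9958978964241495/243076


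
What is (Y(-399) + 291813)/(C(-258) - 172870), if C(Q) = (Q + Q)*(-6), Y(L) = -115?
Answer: -13259/7717 ≈ -1.7182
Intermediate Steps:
C(Q) = -12*Q (C(Q) = (2*Q)*(-6) = -12*Q)
(Y(-399) + 291813)/(C(-258) - 172870) = (-115 + 291813)/(-12*(-258) - 172870) = 291698/(3096 - 172870) = 291698/(-169774) = 291698*(-1/169774) = -13259/7717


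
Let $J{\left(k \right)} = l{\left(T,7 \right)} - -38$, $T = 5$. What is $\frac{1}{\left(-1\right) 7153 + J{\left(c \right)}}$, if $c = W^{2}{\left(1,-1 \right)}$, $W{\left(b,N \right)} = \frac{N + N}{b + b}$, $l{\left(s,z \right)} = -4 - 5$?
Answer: $- \frac{1}{7124} \approx -0.00014037$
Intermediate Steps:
$l{\left(s,z \right)} = -9$ ($l{\left(s,z \right)} = -4 - 5 = -9$)
$W{\left(b,N \right)} = \frac{N}{b}$ ($W{\left(b,N \right)} = \frac{2 N}{2 b} = 2 N \frac{1}{2 b} = \frac{N}{b}$)
$c = 1$ ($c = \left(- 1^{-1}\right)^{2} = \left(\left(-1\right) 1\right)^{2} = \left(-1\right)^{2} = 1$)
$J{\left(k \right)} = 29$ ($J{\left(k \right)} = -9 - -38 = -9 + 38 = 29$)
$\frac{1}{\left(-1\right) 7153 + J{\left(c \right)}} = \frac{1}{\left(-1\right) 7153 + 29} = \frac{1}{-7153 + 29} = \frac{1}{-7124} = - \frac{1}{7124}$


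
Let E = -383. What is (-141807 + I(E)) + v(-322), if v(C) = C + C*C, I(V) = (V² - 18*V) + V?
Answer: 114755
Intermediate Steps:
I(V) = V² - 17*V
v(C) = C + C²
(-141807 + I(E)) + v(-322) = (-141807 - 383*(-17 - 383)) - 322*(1 - 322) = (-141807 - 383*(-400)) - 322*(-321) = (-141807 + 153200) + 103362 = 11393 + 103362 = 114755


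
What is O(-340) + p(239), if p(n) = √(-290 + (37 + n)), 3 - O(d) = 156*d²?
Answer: -18033597 + I*√14 ≈ -1.8034e+7 + 3.7417*I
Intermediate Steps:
O(d) = 3 - 156*d²
p(n) = √(-253 + n)
O(-340) + p(239) = (3 - 156*(-340)²) + √(-253 + 239) = (3 - 156*115600) + √(-14) = (3 - 18033600) + I*√14 = -18033597 + I*√14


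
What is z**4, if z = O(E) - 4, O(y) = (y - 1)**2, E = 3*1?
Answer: 0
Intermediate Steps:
E = 3
O(y) = (-1 + y)**2
z = 0 (z = (-1 + 3)**2 - 4 = 2**2 - 4 = 4 - 4 = 0)
z**4 = 0**4 = 0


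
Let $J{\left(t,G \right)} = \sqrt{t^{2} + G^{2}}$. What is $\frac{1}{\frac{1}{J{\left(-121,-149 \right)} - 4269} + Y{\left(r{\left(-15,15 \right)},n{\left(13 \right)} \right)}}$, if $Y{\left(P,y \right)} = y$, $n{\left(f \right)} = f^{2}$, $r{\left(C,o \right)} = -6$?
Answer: $\frac{1536843221}{259726143619} + \frac{13 \sqrt{218}}{519452287238} \approx 0.0059172$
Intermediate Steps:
$J{\left(t,G \right)} = \sqrt{G^{2} + t^{2}}$
$\frac{1}{\frac{1}{J{\left(-121,-149 \right)} - 4269} + Y{\left(r{\left(-15,15 \right)},n{\left(13 \right)} \right)}} = \frac{1}{\frac{1}{\sqrt{\left(-149\right)^{2} + \left(-121\right)^{2}} - 4269} + 13^{2}} = \frac{1}{\frac{1}{\sqrt{22201 + 14641} - 4269} + 169} = \frac{1}{\frac{1}{\sqrt{36842} - 4269} + 169} = \frac{1}{\frac{1}{13 \sqrt{218} - 4269} + 169} = \frac{1}{\frac{1}{-4269 + 13 \sqrt{218}} + 169} = \frac{1}{169 + \frac{1}{-4269 + 13 \sqrt{218}}}$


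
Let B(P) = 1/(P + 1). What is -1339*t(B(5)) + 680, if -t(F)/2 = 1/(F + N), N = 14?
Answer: 73868/85 ≈ 869.04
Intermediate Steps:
B(P) = 1/(1 + P)
t(F) = -2/(14 + F) (t(F) = -2/(F + 14) = -2/(14 + F))
-1339*t(B(5)) + 680 = -(-2678)/(14 + 1/(1 + 5)) + 680 = -(-2678)/(14 + 1/6) + 680 = -(-2678)/(14 + ⅙) + 680 = -(-2678)/85/6 + 680 = -(-2678)*6/85 + 680 = -1339*(-12/85) + 680 = 16068/85 + 680 = 73868/85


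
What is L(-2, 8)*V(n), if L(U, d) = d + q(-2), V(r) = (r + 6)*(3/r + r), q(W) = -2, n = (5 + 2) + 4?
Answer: 12648/11 ≈ 1149.8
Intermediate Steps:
n = 11 (n = 7 + 4 = 11)
V(r) = (6 + r)*(r + 3/r)
L(U, d) = -2 + d (L(U, d) = d - 2 = -2 + d)
L(-2, 8)*V(n) = (-2 + 8)*(3 + 11² + 6*11 + 18/11) = 6*(3 + 121 + 66 + 18*(1/11)) = 6*(3 + 121 + 66 + 18/11) = 6*(2108/11) = 12648/11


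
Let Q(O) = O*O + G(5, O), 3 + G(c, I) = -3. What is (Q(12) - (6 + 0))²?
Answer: 17424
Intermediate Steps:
G(c, I) = -6 (G(c, I) = -3 - 3 = -6)
Q(O) = -6 + O² (Q(O) = O*O - 6 = O² - 6 = -6 + O²)
(Q(12) - (6 + 0))² = ((-6 + 12²) - (6 + 0))² = ((-6 + 144) - 1*6)² = (138 - 6)² = 132² = 17424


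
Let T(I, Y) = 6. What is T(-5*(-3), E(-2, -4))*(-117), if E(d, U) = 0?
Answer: -702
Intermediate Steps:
T(-5*(-3), E(-2, -4))*(-117) = 6*(-117) = -702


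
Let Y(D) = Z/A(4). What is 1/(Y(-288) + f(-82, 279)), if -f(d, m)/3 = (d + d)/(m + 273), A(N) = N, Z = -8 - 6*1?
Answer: -23/60 ≈ -0.38333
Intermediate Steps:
Z = -14 (Z = -8 - 6 = -14)
Y(D) = -7/2 (Y(D) = -14/4 = -14*¼ = -7/2)
f(d, m) = -6*d/(273 + m) (f(d, m) = -3*(d + d)/(m + 273) = -3*2*d/(273 + m) = -6*d/(273 + m))
1/(Y(-288) + f(-82, 279)) = 1/(-7/2 - 6*(-82)/(273 + 279)) = 1/(-7/2 - 6*(-82)/552) = 1/(-7/2 - 6*(-82)*1/552) = 1/(-7/2 + 41/46) = 1/(-60/23) = -23/60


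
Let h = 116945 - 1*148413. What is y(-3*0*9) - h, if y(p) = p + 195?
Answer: 31663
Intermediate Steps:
y(p) = 195 + p
h = -31468 (h = 116945 - 148413 = -31468)
y(-3*0*9) - h = (195 - 3*0*9) - 1*(-31468) = (195 + 0*9) + 31468 = (195 + 0) + 31468 = 195 + 31468 = 31663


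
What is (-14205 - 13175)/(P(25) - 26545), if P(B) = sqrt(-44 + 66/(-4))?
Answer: 1453604200/1409274171 + 301180*I*sqrt(2)/1409274171 ≈ 1.0315 + 0.00030224*I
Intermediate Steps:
P(B) = 11*I*sqrt(2)/2 (P(B) = sqrt(-44 + 66*(-1/4)) = sqrt(-44 - 33/2) = sqrt(-121/2) = 11*I*sqrt(2)/2)
(-14205 - 13175)/(P(25) - 26545) = (-14205 - 13175)/(11*I*sqrt(2)/2 - 26545) = -27380/(-26545 + 11*I*sqrt(2)/2)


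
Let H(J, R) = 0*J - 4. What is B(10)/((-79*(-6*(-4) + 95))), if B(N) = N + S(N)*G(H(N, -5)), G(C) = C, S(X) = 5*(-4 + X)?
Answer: 110/9401 ≈ 0.011701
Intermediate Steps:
H(J, R) = -4 (H(J, R) = 0 - 4 = -4)
S(X) = -20 + 5*X
B(N) = 80 - 19*N (B(N) = N + (-20 + 5*N)*(-4) = N + (80 - 20*N) = 80 - 19*N)
B(10)/((-79*(-6*(-4) + 95))) = (80 - 19*10)/((-79*(-6*(-4) + 95))) = (80 - 190)/((-79*(24 + 95))) = -110/((-79*119)) = -110/(-9401) = -110*(-1/9401) = 110/9401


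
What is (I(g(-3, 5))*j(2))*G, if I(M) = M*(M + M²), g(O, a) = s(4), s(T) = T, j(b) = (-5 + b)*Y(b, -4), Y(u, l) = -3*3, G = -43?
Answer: -92880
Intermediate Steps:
Y(u, l) = -9
j(b) = 45 - 9*b (j(b) = (-5 + b)*(-9) = 45 - 9*b)
g(O, a) = 4
(I(g(-3, 5))*j(2))*G = ((4²*(1 + 4))*(45 - 9*2))*(-43) = ((16*5)*(45 - 18))*(-43) = (80*27)*(-43) = 2160*(-43) = -92880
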